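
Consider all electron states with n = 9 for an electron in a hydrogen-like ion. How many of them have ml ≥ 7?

6

For n = 9, l ranges over 0 … 8.
Per l-value: l=7 → 1; l=8 → 2.
Orbitals: 1 + 2 = 3. Each orbital carries two spin states, so 3 × 2 = 6 states.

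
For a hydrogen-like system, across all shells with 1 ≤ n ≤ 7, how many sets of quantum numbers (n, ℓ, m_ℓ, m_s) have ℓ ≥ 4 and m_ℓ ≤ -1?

Count contributing orbitals for each principal shell:
n=5 → 4; n=6 → 9; n=7 → 15.
Orbitals: 4 + 9 + 15 = 28. Including both spin states (m_s = ±1/2) gives 2 × 28 = 56 states.

56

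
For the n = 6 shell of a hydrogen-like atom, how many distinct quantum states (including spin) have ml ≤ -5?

Go through l = 0, …, 5 (the values permitted for n = 6).
The (l, ml) pairs meeting ml ≤ -5 give: l=5 → 1.
Orbitals: 1. Each orbital carries two spin states, so 1 × 2 = 2 states.

2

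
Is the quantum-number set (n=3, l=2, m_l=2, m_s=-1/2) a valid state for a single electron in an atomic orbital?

n = 3 is a positive integer. l = 2 satisfies 0 ≤ l ≤ n−1 = 2. m_l = 2 lies in the range −l … +l (here −2 … 2). m_s = -1/2 is one of ±1/2.
All four constraints are satisfied.

Yes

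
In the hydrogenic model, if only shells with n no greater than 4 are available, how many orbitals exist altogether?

Total orbitals = 1² + 2² + 3² + 4² = 30.

30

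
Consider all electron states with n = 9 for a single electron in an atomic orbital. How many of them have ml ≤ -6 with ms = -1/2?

6

The n = 9 shell has l = 0 through 8; check each.
Contributions: l=6 → 1; l=7 → 2; l=8 → 3.
Orbitals: 1 + 2 + 3 = 6. With ms fixed to a single value there is one state per orbital, giving 6 states.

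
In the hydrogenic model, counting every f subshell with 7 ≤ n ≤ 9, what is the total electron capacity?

42

An f subshell (ℓ = 3) exists for every n ≥ 4, so shells n = 7, 8, 9 each contribute one — 3 subshells.
Since each f subshell holds 2(2·3+1) = 14 electrons, the total is 3 × 14 = 42.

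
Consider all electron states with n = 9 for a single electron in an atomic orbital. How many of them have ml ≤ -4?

30

For n = 9, l ranges over 0 … 8.
The (l, ml) pairs meeting ml ≤ -4 give: l=4 → 1; l=5 → 2; l=6 → 3; l=7 → 4; l=8 → 5.
Orbitals: 1 + 2 + 3 + 4 + 5 = 15. Each orbital carries two spin states, so 15 × 2 = 30 states.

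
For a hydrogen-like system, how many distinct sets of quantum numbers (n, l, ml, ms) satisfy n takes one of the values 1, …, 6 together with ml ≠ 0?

Go shell by shell, enumerating (l, ml) with ml ≠ 0:
n=2 → 2; n=3 → 6; n=4 → 12; n=5 → 20; n=6 → 30.
Orbitals: 2 + 6 + 12 + 20 + 30 = 70. Including both spin states (ms = ±1/2) gives 2 × 70 = 140 states.

140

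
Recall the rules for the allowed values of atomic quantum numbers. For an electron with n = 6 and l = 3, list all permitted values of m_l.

-3, -2, -1, 0, 1, 2, 3

m_l takes every integer from −l to +l. With l = 3 that gives the 7 values -3, -2, -1, 0, 1, 2, 3.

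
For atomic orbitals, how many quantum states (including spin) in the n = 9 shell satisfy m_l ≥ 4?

30

For n = 9, l ranges over 0 … 8.
Per l-value: l=4 → 1; l=5 → 2; l=6 → 3; l=7 → 4; l=8 → 5.
Orbitals: 1 + 2 + 3 + 4 + 5 = 15. Each orbital carries two spin states, so 15 × 2 = 30 states.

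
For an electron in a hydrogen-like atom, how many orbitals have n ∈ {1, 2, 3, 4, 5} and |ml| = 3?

6

Treat each shell separately and count matching orbitals:
n=4 → 2; n=5 → 4.
Total orbitals: 2 + 4 = 6.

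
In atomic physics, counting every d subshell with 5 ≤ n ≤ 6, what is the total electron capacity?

20

A d subshell (l = 2) exists for every n ≥ 3, so shells n = 5, 6 each contribute one — 2 subshells.
Since each d subshell holds 2(2·2+1) = 10 electrons, the total is 2 × 10 = 20.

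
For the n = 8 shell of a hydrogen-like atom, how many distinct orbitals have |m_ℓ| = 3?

10

Go through ℓ = 0, …, 7 (the values permitted for n = 8).
Per ℓ-value: ℓ=3 → 2; ℓ=4 → 2; ℓ=5 → 2; ℓ=6 → 2; ℓ=7 → 2.
Total orbitals: 2 + 2 + 2 + 2 + 2 = 10.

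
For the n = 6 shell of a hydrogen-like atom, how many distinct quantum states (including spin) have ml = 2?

Go through l = 0, …, 5 (the values permitted for n = 6).
Contributions: l=2 → 1; l=3 → 1; l=4 → 1; l=5 → 1.
Orbitals: 1 + 1 + 1 + 1 = 4. Each orbital carries two spin states, so 4 × 2 = 8 states.

8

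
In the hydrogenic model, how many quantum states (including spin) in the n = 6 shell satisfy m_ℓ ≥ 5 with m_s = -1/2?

The n = 6 shell has ℓ = 0 through 5; check each.
Orbitals with m_ℓ ≥ 5, by ℓ: ℓ=5 → 1.
Orbitals: 1. With m_s fixed to a single value there is one state per orbital, giving 1 state.

1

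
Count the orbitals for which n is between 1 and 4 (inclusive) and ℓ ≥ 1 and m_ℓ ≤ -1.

10

Count contributing orbitals for each principal shell:
n=2 → 1; n=3 → 3; n=4 → 6.
Total orbitals: 1 + 3 + 6 = 10.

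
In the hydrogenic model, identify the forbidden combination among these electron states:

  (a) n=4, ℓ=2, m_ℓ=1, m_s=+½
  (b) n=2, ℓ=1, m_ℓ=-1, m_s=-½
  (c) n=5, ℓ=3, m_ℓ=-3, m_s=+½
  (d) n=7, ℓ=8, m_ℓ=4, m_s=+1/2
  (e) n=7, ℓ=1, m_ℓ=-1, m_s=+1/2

(d)

(d) has ℓ = 8 ≥ n = 7, violating 0 ≤ ℓ ≤ n−1.
The remaining sets (a), (b), (c), (e) satisfy all four rules.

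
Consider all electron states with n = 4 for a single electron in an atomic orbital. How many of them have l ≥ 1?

30

Contributions: l=1 → 3; l=2 → 5; l=3 → 7.
Orbitals: 3 + 5 + 7 = 15. Each orbital carries two spin states, so 15 × 2 = 30 states.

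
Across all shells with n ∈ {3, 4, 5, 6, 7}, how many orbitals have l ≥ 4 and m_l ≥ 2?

For each n in the range, tally the orbitals obeying l ≥ 4 and m_l ≥ 2:
n=5 → 3; n=6 → 7; n=7 → 12.
Total orbitals: 3 + 7 + 12 = 22.

22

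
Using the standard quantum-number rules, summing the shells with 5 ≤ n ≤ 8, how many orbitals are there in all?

Shell n has n² orbitals: 5²=25 + 6²=36 + 7²=49 + 8²=64 = 174 orbitals.

174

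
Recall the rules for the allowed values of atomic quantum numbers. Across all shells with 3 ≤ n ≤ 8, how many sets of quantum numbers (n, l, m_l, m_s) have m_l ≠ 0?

Treat each shell separately and count matching orbitals:
n=3 → 6; n=4 → 12; n=5 → 20; n=6 → 30; n=7 → 42; n=8 → 56.
Orbitals: 6 + 12 + 20 + 30 + 42 + 56 = 166. Including both spin states (m_s = ±1/2) gives 2 × 166 = 332 states.

332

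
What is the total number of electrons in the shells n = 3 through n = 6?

Shell n has n² orbitals: 3²=9 + 4²=16 + 5²=25 + 6²=36 = 86 orbitals.
Two spin states per orbital: 2 × 86 = 172 electrons.

172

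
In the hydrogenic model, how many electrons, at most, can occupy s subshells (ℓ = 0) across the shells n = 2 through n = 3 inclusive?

4

An s subshell (ℓ = 0) exists for every n ≥ 1, so shells n = 2, 3 each contribute one — 2 subshells.
Since each s subshell holds 2(2·0+1) = 2 electrons, the total is 2 × 2 = 4.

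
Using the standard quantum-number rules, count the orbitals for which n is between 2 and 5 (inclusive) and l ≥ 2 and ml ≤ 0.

Go shell by shell, enumerating (l, ml) with l ≥ 2 and ml ≤ 0:
n=3 → 3; n=4 → 7; n=5 → 12.
Total orbitals: 3 + 7 + 12 = 22.

22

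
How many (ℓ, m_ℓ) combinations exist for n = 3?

9

The n = 3 shell contains n² = 3² = 9 orbitals.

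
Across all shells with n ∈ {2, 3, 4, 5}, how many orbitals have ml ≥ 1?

Work shell by shell — for each n, count the (l, ml) pairs that satisfy ml ≥ 1:
n=2 → 1; n=3 → 3; n=4 → 6; n=5 → 10.
Total orbitals: 1 + 3 + 6 + 10 = 20.

20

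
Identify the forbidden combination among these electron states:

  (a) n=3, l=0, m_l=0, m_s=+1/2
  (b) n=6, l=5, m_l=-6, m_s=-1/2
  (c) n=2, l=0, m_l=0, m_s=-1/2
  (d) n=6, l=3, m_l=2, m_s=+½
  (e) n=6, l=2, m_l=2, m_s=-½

(b)

(b) has |m_l| = 6 > l = 5, violating −l ≤ m_l ≤ l.
The remaining sets (a), (c), (d), (e) satisfy all four rules.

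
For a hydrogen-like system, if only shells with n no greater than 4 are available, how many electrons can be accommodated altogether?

60

Total orbitals = 1² + 2² + 3² + 4² = 30. Doubling for spin gives 60 electrons.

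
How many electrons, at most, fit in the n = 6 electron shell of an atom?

72

A shell holds 2n² electrons: 2 × 6² = 2 × 36 = 72.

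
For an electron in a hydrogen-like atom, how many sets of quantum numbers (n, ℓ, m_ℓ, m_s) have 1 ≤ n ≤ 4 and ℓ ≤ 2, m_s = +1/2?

23

For each n in the range, tally the orbitals obeying ℓ ≤ 2:
n=1 → 1; n=2 → 4; n=3 → 9; n=4 → 9.
Orbitals: 1 + 4 + 9 + 9 = 23. With m_s fixed to +1/2 there is one state per orbital, so 23 states.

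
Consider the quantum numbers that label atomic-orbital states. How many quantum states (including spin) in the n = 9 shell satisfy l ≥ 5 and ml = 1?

8

Go through l = 0, …, 8 (the values permitted for n = 9).
Orbitals with l ≥ 5 and ml = 1, by l: l=5 → 1; l=6 → 1; l=7 → 1; l=8 → 1.
Orbitals: 1 + 1 + 1 + 1 = 4. Each orbital carries two spin states, so 4 × 2 = 8 states.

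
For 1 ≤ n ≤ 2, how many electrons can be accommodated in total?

10

Total orbitals = 1² + 2² = 5. Doubling for spin gives 10 electrons.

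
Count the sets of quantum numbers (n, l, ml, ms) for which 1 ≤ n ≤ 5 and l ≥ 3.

Treat each shell separately and count matching orbitals:
n=4 → 7; n=5 → 16.
Orbitals: 7 + 16 = 23. Including both spin states (ms = ±1/2) gives 2 × 23 = 46 states.

46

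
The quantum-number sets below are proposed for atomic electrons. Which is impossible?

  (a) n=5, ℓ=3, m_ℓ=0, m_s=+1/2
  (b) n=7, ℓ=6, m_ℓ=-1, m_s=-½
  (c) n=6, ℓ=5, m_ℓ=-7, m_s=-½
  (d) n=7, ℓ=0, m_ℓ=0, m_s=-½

(c)

(c) has |m_ℓ| = 7 > ℓ = 5, violating −ℓ ≤ m_ℓ ≤ ℓ.
The remaining sets (a), (b), (d) satisfy all four rules.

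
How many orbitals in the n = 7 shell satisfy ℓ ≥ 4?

33

Go through ℓ = 0, …, 6 (the values permitted for n = 7).
Per ℓ-value: ℓ=4 → 9; ℓ=5 → 11; ℓ=6 → 13.
Total orbitals: 9 + 11 + 13 = 33.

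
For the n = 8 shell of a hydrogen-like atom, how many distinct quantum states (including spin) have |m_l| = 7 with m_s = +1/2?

The n = 8 shell has l = 0 through 7; check each.
Orbitals with |m_l| = 7, by l: l=7 → 2.
Orbitals: 2. With m_s fixed to a single value there is one state per orbital, giving 2 states.

2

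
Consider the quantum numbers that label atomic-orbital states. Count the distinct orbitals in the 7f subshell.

A subshell has 2l+1 orbitals; with l = 3, that's 7.

7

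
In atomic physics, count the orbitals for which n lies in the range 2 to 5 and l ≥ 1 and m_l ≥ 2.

10

Work shell by shell — for each n, count the (l, m_l) pairs that satisfy l ≥ 1 and m_l ≥ 2:
n=3 → 1; n=4 → 3; n=5 → 6.
Total orbitals: 1 + 3 + 6 = 10.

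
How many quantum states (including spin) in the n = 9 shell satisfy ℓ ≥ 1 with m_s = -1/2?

The (ℓ, m_ℓ) pairs meeting ℓ ≥ 1 give: ℓ=1 → 3; ℓ=2 → 5; ℓ=3 → 7; ℓ=4 → 9; ℓ=5 → 11; ℓ=6 → 13; ℓ=7 → 15; ℓ=8 → 17.
Orbitals: 3 + 5 + 7 + 9 + 11 + 13 + 15 + 17 = 80. With m_s fixed to a single value there is one state per orbital, giving 80 states.

80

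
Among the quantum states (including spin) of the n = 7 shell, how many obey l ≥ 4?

Orbitals with l ≥ 4, by l: l=4 → 9; l=5 → 11; l=6 → 13.
Orbitals: 9 + 11 + 13 = 33. Each orbital carries two spin states, so 33 × 2 = 66 states.

66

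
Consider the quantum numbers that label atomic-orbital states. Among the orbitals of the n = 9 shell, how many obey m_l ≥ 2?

For n = 9, l ranges over 0 … 8.
Contributions: l=2 → 1; l=3 → 2; l=4 → 3; l=5 → 4; l=6 → 5; l=7 → 6; l=8 → 7.
Total orbitals: 1 + 2 + 3 + 4 + 5 + 6 + 7 = 28.

28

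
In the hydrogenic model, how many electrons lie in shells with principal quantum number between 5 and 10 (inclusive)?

710

Shell n has n² orbitals: 5²=25 + 6²=36 + 7²=49 + 8²=64 + 9²=81 + 10²=100 = 355 orbitals.
Two spin states per orbital: 2 × 355 = 710 electrons.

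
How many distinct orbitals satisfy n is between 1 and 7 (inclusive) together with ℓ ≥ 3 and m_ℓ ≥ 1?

40

Per-shell orbital counts meeting the constraint:
n=4 → 3; n=5 → 7; n=6 → 12; n=7 → 18.
Total orbitals: 3 + 7 + 12 + 18 = 40.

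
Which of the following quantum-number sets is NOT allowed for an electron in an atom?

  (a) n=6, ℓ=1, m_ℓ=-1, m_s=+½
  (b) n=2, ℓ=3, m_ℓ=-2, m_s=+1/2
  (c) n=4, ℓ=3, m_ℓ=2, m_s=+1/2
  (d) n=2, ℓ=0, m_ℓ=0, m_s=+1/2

(b) has ℓ = 3 ≥ n = 2, violating 0 ≤ ℓ ≤ n−1.
The remaining sets (a), (c), (d) satisfy all four rules.

(b)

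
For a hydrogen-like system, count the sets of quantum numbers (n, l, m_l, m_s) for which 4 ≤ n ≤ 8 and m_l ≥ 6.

Treat each shell separately and count matching orbitals:
n=7 → 1; n=8 → 3.
Orbitals: 1 + 3 = 4. Including both spin states (m_s = ±1/2) gives 2 × 4 = 8 states.

8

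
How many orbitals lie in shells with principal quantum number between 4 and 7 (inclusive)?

Shell n has n² orbitals: 4²=16 + 5²=25 + 6²=36 + 7²=49 = 126 orbitals.

126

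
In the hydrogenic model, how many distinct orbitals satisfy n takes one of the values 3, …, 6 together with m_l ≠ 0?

Count contributing orbitals for each principal shell:
n=3 → 6; n=4 → 12; n=5 → 20; n=6 → 30.
Total orbitals: 6 + 12 + 20 + 30 = 68.

68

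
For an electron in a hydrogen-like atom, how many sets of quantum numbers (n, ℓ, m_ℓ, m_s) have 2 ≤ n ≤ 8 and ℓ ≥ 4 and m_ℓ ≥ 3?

60

For each n in the range, tally the orbitals obeying ℓ ≥ 4 and m_ℓ ≥ 3:
n=5 → 2; n=6 → 5; n=7 → 9; n=8 → 14.
Orbitals: 2 + 5 + 9 + 14 = 30. Including both spin states (m_s = ±1/2) gives 2 × 30 = 60 states.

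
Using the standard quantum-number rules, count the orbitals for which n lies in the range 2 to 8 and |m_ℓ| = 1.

56

Treat each shell separately and count matching orbitals:
n=2 → 2; n=3 → 4; n=4 → 6; n=5 → 8; n=6 → 10; n=7 → 12; n=8 → 14.
Total orbitals: 2 + 4 + 6 + 8 + 10 + 12 + 14 = 56.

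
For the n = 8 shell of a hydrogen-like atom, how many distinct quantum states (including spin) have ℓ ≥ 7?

For n = 8, ℓ ranges over 0 … 7.
Per ℓ-value: ℓ=7 → 15.
Orbitals: 15. Each orbital carries two spin states, so 15 × 2 = 30 states.

30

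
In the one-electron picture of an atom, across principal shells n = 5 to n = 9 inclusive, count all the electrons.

Shell n has n² orbitals: 5²=25 + 6²=36 + 7²=49 + 8²=64 + 9²=81 = 255 orbitals.
Two spin states per orbital: 2 × 255 = 510 electrons.

510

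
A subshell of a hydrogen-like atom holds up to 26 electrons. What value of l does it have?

l = 6

2(2l+1) = 26 ⇒ 2l+1 = 13 ⇒ l = 6.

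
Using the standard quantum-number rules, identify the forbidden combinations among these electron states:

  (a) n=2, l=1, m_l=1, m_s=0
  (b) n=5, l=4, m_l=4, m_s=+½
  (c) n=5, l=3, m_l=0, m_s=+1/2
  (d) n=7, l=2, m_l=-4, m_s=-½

(a) has m_s = 0, but an electron's spin must be ±1/2.
(d) has |m_l| = 4 > l = 2, violating −l ≤ m_l ≤ l.
The remaining sets (b), (c) satisfy all four rules.

(a) and (d)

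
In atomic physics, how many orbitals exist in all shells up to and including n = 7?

140

Total orbitals = 1² + 2² + 3² + 4² + 5² + 6² + 7² = 140.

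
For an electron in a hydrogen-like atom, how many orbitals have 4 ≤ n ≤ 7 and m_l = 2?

14

Count contributing orbitals for each principal shell:
n=4 → 2; n=5 → 3; n=6 → 4; n=7 → 5.
Total orbitals: 2 + 3 + 4 + 5 = 14.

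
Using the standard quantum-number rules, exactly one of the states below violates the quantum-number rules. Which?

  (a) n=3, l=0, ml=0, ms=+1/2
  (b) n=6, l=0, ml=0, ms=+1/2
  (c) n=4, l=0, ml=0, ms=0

(c)

(c) has ms = 0, but an electron's spin must be ±1/2.
The remaining sets (a), (b) satisfy all four rules.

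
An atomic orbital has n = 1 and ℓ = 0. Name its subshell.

1s

ℓ = 0 corresponds to the letter 's', so the subshell is 1s.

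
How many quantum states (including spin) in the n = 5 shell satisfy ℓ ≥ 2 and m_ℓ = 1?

The n = 5 shell has ℓ = 0 through 4; check each.
Orbitals with ℓ ≥ 2 and m_ℓ = 1, by ℓ: ℓ=2 → 1; ℓ=3 → 1; ℓ=4 → 1.
Orbitals: 1 + 1 + 1 = 3. Each orbital carries two spin states, so 3 × 2 = 6 states.

6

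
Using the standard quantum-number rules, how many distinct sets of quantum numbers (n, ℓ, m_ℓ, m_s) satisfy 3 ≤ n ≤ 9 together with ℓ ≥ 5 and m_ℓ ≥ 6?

20

For each n in the range, tally the orbitals obeying ℓ ≥ 5 and m_ℓ ≥ 6:
n=7 → 1; n=8 → 3; n=9 → 6.
Orbitals: 1 + 3 + 6 = 10. Including both spin states (m_s = ±1/2) gives 2 × 10 = 20 states.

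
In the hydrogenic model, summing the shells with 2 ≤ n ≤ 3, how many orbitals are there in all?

Shell n has n² orbitals: 2²=4 + 3²=9 = 13 orbitals.

13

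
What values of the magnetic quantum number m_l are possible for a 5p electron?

-1, 0, 1

The 5p subshell has l = 1, and m_l takes every integer from −l to +l. With l = 1 that gives the 3 values -1, 0, 1.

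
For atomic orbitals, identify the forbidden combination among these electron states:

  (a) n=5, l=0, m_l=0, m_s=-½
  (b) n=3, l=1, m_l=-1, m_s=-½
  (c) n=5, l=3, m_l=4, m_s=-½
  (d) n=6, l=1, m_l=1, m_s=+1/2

(c) has |m_l| = 4 > l = 3, violating −l ≤ m_l ≤ l.
The remaining sets (a), (b), (d) satisfy all four rules.

(c)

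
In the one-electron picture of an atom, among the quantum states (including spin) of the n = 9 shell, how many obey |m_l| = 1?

Go through l = 0, …, 8 (the values permitted for n = 9).
Orbitals with |m_l| = 1, by l: l=1 → 2; l=2 → 2; l=3 → 2; l=4 → 2; l=5 → 2; l=6 → 2; l=7 → 2; l=8 → 2.
Orbitals: 2 + 2 + 2 + 2 + 2 + 2 + 2 + 2 = 16. Each orbital carries two spin states, so 16 × 2 = 32 states.

32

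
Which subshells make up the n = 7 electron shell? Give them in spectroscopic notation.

For n = 7, l runs from 0 to 6. In spectroscopic notation l = 0,1,2,… ↔ s,p,d,f,g,h,i, so the subshells are 7s, 7p, 7d, 7f, 7g, 7h, 7i.

7s, 7p, 7d, 7f, 7g, 7h, 7i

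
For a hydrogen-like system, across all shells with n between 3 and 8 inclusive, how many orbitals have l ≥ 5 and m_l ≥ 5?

10

Work shell by shell — for each n, count the (l, m_l) pairs that satisfy l ≥ 5 and m_l ≥ 5:
n=6 → 1; n=7 → 3; n=8 → 6.
Total orbitals: 1 + 3 + 6 = 10.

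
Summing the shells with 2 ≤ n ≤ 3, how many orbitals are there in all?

Shell n has n² orbitals: 2²=4 + 3²=9 = 13 orbitals.

13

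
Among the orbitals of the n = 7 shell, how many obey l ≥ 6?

With n = 7 the allowed l are 0, 1, …, 6.
The (l, m_l) pairs meeting l ≥ 6 give: l=6 → 13.
Total orbitals: 13.

13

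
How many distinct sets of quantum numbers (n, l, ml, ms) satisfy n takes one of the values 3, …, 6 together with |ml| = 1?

56

Work shell by shell — for each n, count the (l, ml) pairs that satisfy |ml| = 1:
n=3 → 4; n=4 → 6; n=5 → 8; n=6 → 10.
Orbitals: 4 + 6 + 8 + 10 = 28. Including both spin states (ms = ±1/2) gives 2 × 28 = 56 states.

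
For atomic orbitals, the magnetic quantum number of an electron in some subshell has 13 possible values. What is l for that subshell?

l = 6

m_l ranges over 2l+1 integers, so 2l+1 = 13 ⇒ l = 6.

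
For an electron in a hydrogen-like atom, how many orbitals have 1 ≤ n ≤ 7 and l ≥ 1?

Work shell by shell — for each n, count the (l, ml) pairs that satisfy l ≥ 1:
n=2 → 3; n=3 → 8; n=4 → 15; n=5 → 24; n=6 → 35; n=7 → 48.
Total orbitals: 3 + 8 + 15 + 24 + 35 + 48 = 133.

133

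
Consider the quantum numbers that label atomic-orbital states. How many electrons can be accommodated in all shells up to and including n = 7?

280

Total orbitals = 1² + 2² + 3² + 4² + 5² + 6² + 7² = 140. Doubling for spin gives 280 electrons.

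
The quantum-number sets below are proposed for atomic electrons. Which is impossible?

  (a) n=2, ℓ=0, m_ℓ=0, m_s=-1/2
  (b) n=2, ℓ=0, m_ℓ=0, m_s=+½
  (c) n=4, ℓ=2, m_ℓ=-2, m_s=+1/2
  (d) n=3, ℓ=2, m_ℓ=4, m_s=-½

(d)

(d) has |m_ℓ| = 4 > ℓ = 2, violating −ℓ ≤ m_ℓ ≤ ℓ.
The remaining sets (a), (b), (c) satisfy all four rules.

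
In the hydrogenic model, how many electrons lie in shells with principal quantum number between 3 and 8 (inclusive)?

Shell n has n² orbitals: 3²=9 + 4²=16 + 5²=25 + 6²=36 + 7²=49 + 8²=64 = 199 orbitals.
Two spin states per orbital: 2 × 199 = 398 electrons.

398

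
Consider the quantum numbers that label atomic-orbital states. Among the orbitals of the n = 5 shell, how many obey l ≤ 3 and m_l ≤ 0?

Contributions: l=0 → 1; l=1 → 2; l=2 → 3; l=3 → 4.
Total orbitals: 1 + 2 + 3 + 4 = 10.

10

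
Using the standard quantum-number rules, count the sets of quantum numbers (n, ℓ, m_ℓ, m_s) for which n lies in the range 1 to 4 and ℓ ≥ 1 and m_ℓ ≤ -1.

Per-shell orbital counts meeting the constraint:
n=2 → 1; n=3 → 3; n=4 → 6.
Orbitals: 1 + 3 + 6 = 10. Including both spin states (m_s = ±1/2) gives 2 × 10 = 20 states.

20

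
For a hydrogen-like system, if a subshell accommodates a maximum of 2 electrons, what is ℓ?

ℓ = 0 (s)

2(2ℓ+1) = 2 ⇒ 2ℓ+1 = 1 ⇒ ℓ = 0.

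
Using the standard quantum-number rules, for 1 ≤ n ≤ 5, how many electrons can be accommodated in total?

Total orbitals = 1² + 2² + 3² + 4² + 5² = 55. Doubling for spin gives 110 electrons.

110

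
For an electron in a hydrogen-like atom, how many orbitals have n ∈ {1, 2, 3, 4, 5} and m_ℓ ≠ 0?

For each n in the range, tally the orbitals obeying m_ℓ ≠ 0:
n=2 → 2; n=3 → 6; n=4 → 12; n=5 → 20.
Total orbitals: 2 + 6 + 12 + 20 = 40.

40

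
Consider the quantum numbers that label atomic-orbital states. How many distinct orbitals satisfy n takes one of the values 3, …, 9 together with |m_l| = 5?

20

Count contributing orbitals for each principal shell:
n=6 → 2; n=7 → 4; n=8 → 6; n=9 → 8.
Total orbitals: 2 + 4 + 6 + 8 = 20.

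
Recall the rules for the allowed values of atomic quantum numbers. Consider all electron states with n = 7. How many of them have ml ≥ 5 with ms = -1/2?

3

The (l, ml) pairs meeting ml ≥ 5 give: l=5 → 1; l=6 → 2.
Orbitals: 1 + 2 = 3. With ms fixed to a single value there is one state per orbital, giving 3 states.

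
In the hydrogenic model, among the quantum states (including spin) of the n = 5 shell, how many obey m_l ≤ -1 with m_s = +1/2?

10

For n = 5, l ranges over 0 … 4.
The (l, m_l) pairs meeting m_l ≤ -1 give: l=1 → 1; l=2 → 2; l=3 → 3; l=4 → 4.
Orbitals: 1 + 2 + 3 + 4 = 10. With m_s fixed to a single value there is one state per orbital, giving 10 states.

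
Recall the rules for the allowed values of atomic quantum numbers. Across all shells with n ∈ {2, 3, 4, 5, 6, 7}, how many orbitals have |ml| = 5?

6

For each n in the range, tally the orbitals obeying |ml| = 5:
n=6 → 2; n=7 → 4.
Total orbitals: 2 + 4 = 6.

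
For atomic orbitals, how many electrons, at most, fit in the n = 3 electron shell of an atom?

A shell holds 2n² electrons: 2 × 3² = 2 × 9 = 18.

18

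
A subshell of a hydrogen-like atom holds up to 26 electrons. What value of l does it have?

2(2l+1) = 26 ⇒ 2l+1 = 13 ⇒ l = 6.

l = 6 (i)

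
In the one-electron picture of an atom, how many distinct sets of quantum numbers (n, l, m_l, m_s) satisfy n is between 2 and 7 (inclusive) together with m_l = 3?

20

For each n in the range, tally the orbitals obeying m_l = 3:
n=4 → 1; n=5 → 2; n=6 → 3; n=7 → 4.
Orbitals: 1 + 2 + 3 + 4 = 10. Including both spin states (m_s = ±1/2) gives 2 × 10 = 20 states.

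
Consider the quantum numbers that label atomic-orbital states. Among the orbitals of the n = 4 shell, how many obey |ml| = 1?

6

With n = 4 the allowed l are 0, 1, …, 3.
Orbitals with |ml| = 1, by l: l=1 → 2; l=2 → 2; l=3 → 2.
Total orbitals: 2 + 2 + 2 = 6.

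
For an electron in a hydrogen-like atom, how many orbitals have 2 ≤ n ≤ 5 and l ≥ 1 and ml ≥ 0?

30

For each n in the range, tally the orbitals obeying l ≥ 1 and ml ≥ 0:
n=2 → 2; n=3 → 5; n=4 → 9; n=5 → 14.
Total orbitals: 2 + 5 + 9 + 14 = 30.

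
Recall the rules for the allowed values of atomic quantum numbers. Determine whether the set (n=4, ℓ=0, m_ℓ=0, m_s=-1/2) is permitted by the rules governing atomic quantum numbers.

Allowed

n = 4 is a positive integer. ℓ = 0 satisfies 0 ≤ ℓ ≤ n−1 = 3. m_ℓ = 0 lies in the range −ℓ … +ℓ (here 0). m_s = -1/2 is one of ±1/2.
All four constraints are satisfied.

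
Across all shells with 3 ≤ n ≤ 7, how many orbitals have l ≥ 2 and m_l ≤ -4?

Per-shell orbital counts meeting the constraint:
n=5 → 1; n=6 → 3; n=7 → 6.
Total orbitals: 1 + 3 + 6 = 10.

10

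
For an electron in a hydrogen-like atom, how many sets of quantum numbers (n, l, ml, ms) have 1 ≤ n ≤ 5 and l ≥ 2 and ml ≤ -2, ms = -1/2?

10

Work shell by shell — for each n, count the (l, ml) pairs that satisfy l ≥ 2 and ml ≤ -2:
n=3 → 1; n=4 → 3; n=5 → 6.
Orbitals: 1 + 3 + 6 = 10. With ms fixed to -1/2 there is one state per orbital, so 10 states.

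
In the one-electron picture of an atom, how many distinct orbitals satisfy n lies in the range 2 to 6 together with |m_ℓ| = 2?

20

Per-shell orbital counts meeting the constraint:
n=3 → 2; n=4 → 4; n=5 → 6; n=6 → 8.
Total orbitals: 2 + 4 + 6 + 8 = 20.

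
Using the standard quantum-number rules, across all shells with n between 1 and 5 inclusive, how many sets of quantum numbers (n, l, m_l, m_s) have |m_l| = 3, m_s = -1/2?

6

Treat each shell separately and count matching orbitals:
n=4 → 2; n=5 → 4.
Orbitals: 2 + 4 = 6. With m_s fixed to -1/2 there is one state per orbital, so 6 states.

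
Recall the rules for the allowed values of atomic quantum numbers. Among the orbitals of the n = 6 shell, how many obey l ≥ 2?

32

With n = 6 the allowed l are 0, 1, …, 5.
Orbitals with l ≥ 2, by l: l=2 → 5; l=3 → 7; l=4 → 9; l=5 → 11.
Total orbitals: 5 + 7 + 9 + 11 = 32.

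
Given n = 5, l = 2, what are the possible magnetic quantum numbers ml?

ml takes every integer from −l to +l. With l = 2 that gives the 5 values -2, -1, 0, 1, 2.

-2, -1, 0, 1, 2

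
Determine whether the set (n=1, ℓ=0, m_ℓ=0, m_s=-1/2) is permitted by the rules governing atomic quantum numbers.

n = 1 is a positive integer. ℓ = 0 satisfies 0 ≤ ℓ ≤ n−1 = 0. m_ℓ = 0 lies in the range −ℓ … +ℓ (here 0). m_s = -1/2 is one of ±1/2.
All four constraints are satisfied.

Yes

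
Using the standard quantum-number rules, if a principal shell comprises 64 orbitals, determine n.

n = 8

n² = 64 ⇒ n = 8.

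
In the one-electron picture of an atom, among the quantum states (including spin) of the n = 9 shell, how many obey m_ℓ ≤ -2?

56

For n = 9, ℓ ranges over 0 … 8.
The (ℓ, m_ℓ) pairs meeting m_ℓ ≤ -2 give: ℓ=2 → 1; ℓ=3 → 2; ℓ=4 → 3; ℓ=5 → 4; ℓ=6 → 5; ℓ=7 → 6; ℓ=8 → 7.
Orbitals: 1 + 2 + 3 + 4 + 5 + 6 + 7 = 28. Each orbital carries two spin states, so 28 × 2 = 56 states.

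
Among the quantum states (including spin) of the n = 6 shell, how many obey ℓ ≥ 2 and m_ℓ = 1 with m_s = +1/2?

With n = 6 the allowed ℓ are 0, 1, …, 5.
Per ℓ-value: ℓ=2 → 1; ℓ=3 → 1; ℓ=4 → 1; ℓ=5 → 1.
Orbitals: 1 + 1 + 1 + 1 = 4. With m_s fixed to a single value there is one state per orbital, giving 4 states.

4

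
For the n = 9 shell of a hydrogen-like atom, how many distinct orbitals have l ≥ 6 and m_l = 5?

3

The n = 9 shell has l = 0 through 8; check each.
The (l, m_l) pairs meeting l ≥ 6 and m_l = 5 give: l=6 → 1; l=7 → 1; l=8 → 1.
Total orbitals: 1 + 1 + 1 = 3.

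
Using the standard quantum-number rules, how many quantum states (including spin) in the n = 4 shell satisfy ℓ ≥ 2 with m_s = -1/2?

12

The n = 4 shell has ℓ = 0 through 3; check each.
Contributions: ℓ=2 → 5; ℓ=3 → 7.
Orbitals: 5 + 7 = 12. With m_s fixed to a single value there is one state per orbital, giving 12 states.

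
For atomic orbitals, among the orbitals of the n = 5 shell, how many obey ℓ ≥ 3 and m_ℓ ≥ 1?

7

Go through ℓ = 0, …, 4 (the values permitted for n = 5).
Per ℓ-value: ℓ=3 → 3; ℓ=4 → 4.
Total orbitals: 3 + 4 = 7.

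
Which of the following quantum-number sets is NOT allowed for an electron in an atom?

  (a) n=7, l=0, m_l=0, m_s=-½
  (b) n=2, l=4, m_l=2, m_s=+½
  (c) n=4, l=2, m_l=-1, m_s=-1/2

(b)

(b) has l = 4 ≥ n = 2, violating 0 ≤ l ≤ n−1.
The remaining sets (a), (c) satisfy all four rules.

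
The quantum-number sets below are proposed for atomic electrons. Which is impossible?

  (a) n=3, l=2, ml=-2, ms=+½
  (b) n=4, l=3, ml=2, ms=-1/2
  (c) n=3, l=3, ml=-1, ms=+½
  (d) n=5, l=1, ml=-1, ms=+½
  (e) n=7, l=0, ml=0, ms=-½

(c) has l = 3 ≥ n = 3, violating 0 ≤ l ≤ n−1.
The remaining sets (a), (b), (d), (e) satisfy all four rules.

(c)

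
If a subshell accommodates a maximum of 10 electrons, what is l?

l = 2

2(2l+1) = 10 ⇒ 2l+1 = 5 ⇒ l = 2.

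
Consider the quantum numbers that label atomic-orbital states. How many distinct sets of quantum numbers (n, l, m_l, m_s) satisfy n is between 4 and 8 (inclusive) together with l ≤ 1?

Go shell by shell, enumerating (l, m_l) with l ≤ 1:
n=4 → 4; n=5 → 4; n=6 → 4; n=7 → 4; n=8 → 4.
Orbitals: 4 + 4 + 4 + 4 + 4 = 20. Including both spin states (m_s = ±1/2) gives 2 × 20 = 40 states.

40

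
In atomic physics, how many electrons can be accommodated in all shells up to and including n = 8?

Total orbitals = 1² + 2² + 3² + 4² + 5² + 6² + 7² + 8² = 204. Doubling for spin gives 408 electrons.

408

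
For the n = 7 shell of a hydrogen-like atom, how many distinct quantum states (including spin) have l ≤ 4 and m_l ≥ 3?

6

For n = 7, l ranges over 0 … 6.
Contributions: l=3 → 1; l=4 → 2.
Orbitals: 1 + 2 = 3. Each orbital carries two spin states, so 3 × 2 = 6 states.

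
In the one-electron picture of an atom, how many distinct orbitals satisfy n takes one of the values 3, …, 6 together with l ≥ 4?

29

For each n in the range, tally the orbitals obeying l ≥ 4:
n=5 → 9; n=6 → 20.
Total orbitals: 9 + 20 = 29.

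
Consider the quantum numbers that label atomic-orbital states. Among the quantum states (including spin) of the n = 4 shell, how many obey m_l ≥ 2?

For n = 4, l ranges over 0 … 3.
Per l-value: l=2 → 1; l=3 → 2.
Orbitals: 1 + 2 = 3. Each orbital carries two spin states, so 3 × 2 = 6 states.

6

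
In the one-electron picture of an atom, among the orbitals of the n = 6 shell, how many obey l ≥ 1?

35

Go through l = 0, …, 5 (the values permitted for n = 6).
The (l, ml) pairs meeting l ≥ 1 give: l=1 → 3; l=2 → 5; l=3 → 7; l=4 → 9; l=5 → 11.
Total orbitals: 3 + 5 + 7 + 9 + 11 = 35.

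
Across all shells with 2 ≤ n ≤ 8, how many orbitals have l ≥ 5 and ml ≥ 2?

Work shell by shell — for each n, count the (l, ml) pairs that satisfy l ≥ 5 and ml ≥ 2:
n=6 → 4; n=7 → 9; n=8 → 15.
Total orbitals: 4 + 9 + 15 = 28.

28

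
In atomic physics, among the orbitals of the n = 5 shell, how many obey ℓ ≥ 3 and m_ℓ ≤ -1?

7

With n = 5 the allowed ℓ are 0, 1, …, 4.
Contributions: ℓ=3 → 3; ℓ=4 → 4.
Total orbitals: 3 + 4 = 7.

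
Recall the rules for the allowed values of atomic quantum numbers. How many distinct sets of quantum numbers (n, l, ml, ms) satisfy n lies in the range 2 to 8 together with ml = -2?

42

For each n in the range, tally the orbitals obeying ml = -2:
n=3 → 1; n=4 → 2; n=5 → 3; n=6 → 4; n=7 → 5; n=8 → 6.
Orbitals: 1 + 2 + 3 + 4 + 5 + 6 = 21. Including both spin states (ms = ±1/2) gives 2 × 21 = 42 states.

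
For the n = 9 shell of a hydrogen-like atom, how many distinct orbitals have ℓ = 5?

With n = 9 the allowed ℓ are 0, 1, …, 8.
Per ℓ-value: ℓ=5 → 11.
Total orbitals: 11.

11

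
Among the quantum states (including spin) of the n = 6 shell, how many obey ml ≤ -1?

30

With n = 6 the allowed l are 0, 1, …, 5.
Contributions: l=1 → 1; l=2 → 2; l=3 → 3; l=4 → 4; l=5 → 5.
Orbitals: 1 + 2 + 3 + 4 + 5 = 15. Each orbital carries two spin states, so 15 × 2 = 30 states.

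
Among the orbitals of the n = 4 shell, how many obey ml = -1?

3

Orbitals with ml = -1, by l: l=1 → 1; l=2 → 1; l=3 → 1.
Total orbitals: 1 + 1 + 1 = 3.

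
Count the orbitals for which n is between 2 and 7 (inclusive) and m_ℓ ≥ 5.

4

Count contributing orbitals for each principal shell:
n=6 → 1; n=7 → 3.
Total orbitals: 1 + 3 = 4.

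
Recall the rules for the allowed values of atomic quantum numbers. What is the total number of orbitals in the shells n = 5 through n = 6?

Shell n has n² orbitals: 5²=25 + 6²=36 = 61 orbitals.

61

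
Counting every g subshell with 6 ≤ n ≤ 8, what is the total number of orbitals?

A g subshell (ℓ = 4) exists for every n ≥ 5, so shells n = 6, 7, 8 each contribute one — 3 subshells.
Since each g subshell has 2·4+1 = 9 orbitals, the total is 3 × 9 = 27.

27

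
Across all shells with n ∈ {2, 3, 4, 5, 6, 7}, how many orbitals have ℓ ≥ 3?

Per-shell orbital counts meeting the constraint:
n=4 → 7; n=5 → 16; n=6 → 27; n=7 → 40.
Total orbitals: 7 + 16 + 27 + 40 = 90.

90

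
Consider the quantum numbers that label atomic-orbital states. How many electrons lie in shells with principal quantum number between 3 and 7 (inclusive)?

Shell n has n² orbitals: 3²=9 + 4²=16 + 5²=25 + 6²=36 + 7²=49 = 135 orbitals.
Two spin states per orbital: 2 × 135 = 270 electrons.

270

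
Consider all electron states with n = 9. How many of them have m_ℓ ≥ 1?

The (ℓ, m_ℓ) pairs meeting m_ℓ ≥ 1 give: ℓ=1 → 1; ℓ=2 → 2; ℓ=3 → 3; ℓ=4 → 4; ℓ=5 → 5; ℓ=6 → 6; ℓ=7 → 7; ℓ=8 → 8.
Orbitals: 1 + 2 + 3 + 4 + 5 + 6 + 7 + 8 = 36. Each orbital carries two spin states, so 36 × 2 = 72 states.

72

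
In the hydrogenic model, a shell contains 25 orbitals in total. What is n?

n² = 25 ⇒ n = 5.

n = 5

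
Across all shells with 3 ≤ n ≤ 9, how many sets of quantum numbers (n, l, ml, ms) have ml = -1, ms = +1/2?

For each n in the range, tally the orbitals obeying ml = -1:
n=3 → 2; n=4 → 3; n=5 → 4; n=6 → 5; n=7 → 6; n=8 → 7; n=9 → 8.
Orbitals: 2 + 3 + 4 + 5 + 6 + 7 + 8 = 35. With ms fixed to +1/2 there is one state per orbital, so 35 states.

35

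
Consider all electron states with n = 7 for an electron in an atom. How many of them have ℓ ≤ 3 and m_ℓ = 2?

4

With n = 7 the allowed ℓ are 0, 1, …, 6.
The (ℓ, m_ℓ) pairs meeting ℓ ≤ 3 and m_ℓ = 2 give: ℓ=2 → 1; ℓ=3 → 1.
Orbitals: 1 + 1 = 2. Each orbital carries two spin states, so 2 × 2 = 4 states.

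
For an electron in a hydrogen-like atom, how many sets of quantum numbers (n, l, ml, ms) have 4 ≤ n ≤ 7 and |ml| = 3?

40

Per-shell orbital counts meeting the constraint:
n=4 → 2; n=5 → 4; n=6 → 6; n=7 → 8.
Orbitals: 2 + 4 + 6 + 8 = 20. Including both spin states (ms = ±1/2) gives 2 × 20 = 40 states.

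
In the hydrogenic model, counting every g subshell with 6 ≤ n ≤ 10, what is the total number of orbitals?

A g subshell (l = 4) exists for every n ≥ 5, so shells n = 6, 7, 8, 9, 10 each contribute one — 5 subshells.
Since each g subshell has 2·4+1 = 9 orbitals, the total is 5 × 9 = 45.

45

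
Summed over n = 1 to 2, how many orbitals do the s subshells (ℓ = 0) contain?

An s subshell (ℓ = 0) exists for every n ≥ 1, so shells n = 1, 2 each contribute one — 2 subshells.
Since each s subshell has 2·0+1 = 1 orbital, the total is 2 × 1 = 2.

2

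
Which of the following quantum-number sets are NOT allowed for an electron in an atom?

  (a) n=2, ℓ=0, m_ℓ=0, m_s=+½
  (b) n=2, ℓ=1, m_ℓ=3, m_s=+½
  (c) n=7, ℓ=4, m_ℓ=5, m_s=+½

(b) has |m_ℓ| = 3 > ℓ = 1, violating −ℓ ≤ m_ℓ ≤ ℓ.
(c) has |m_ℓ| = 5 > ℓ = 4, violating −ℓ ≤ m_ℓ ≤ ℓ.
The remaining set (a) satisfies all four rules.

(b) and (c)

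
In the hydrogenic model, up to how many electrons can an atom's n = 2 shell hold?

A shell holds 2n² electrons: 2 × 2² = 2 × 4 = 8.

8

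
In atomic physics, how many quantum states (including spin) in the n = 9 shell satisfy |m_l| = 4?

For n = 9, l ranges over 0 … 8.
Contributions: l=4 → 2; l=5 → 2; l=6 → 2; l=7 → 2; l=8 → 2.
Orbitals: 2 + 2 + 2 + 2 + 2 = 10. Each orbital carries two spin states, so 10 × 2 = 20 states.

20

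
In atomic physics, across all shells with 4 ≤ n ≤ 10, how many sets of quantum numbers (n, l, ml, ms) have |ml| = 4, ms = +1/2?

42

Per-shell orbital counts meeting the constraint:
n=5 → 2; n=6 → 4; n=7 → 6; n=8 → 8; n=9 → 10; n=10 → 12.
Orbitals: 2 + 4 + 6 + 8 + 10 + 12 = 42. With ms fixed to +1/2 there is one state per orbital, so 42 states.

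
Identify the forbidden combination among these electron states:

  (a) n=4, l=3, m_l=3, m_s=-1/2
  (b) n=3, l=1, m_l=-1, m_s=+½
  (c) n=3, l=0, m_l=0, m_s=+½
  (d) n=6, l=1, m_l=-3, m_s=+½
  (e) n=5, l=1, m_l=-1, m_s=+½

(d) has |m_l| = 3 > l = 1, violating −l ≤ m_l ≤ l.
The remaining sets (a), (b), (c), (e) satisfy all four rules.

(d)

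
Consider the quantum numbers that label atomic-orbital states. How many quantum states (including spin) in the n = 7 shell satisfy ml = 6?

2

Per l-value: l=6 → 1.
Orbitals: 1. Each orbital carries two spin states, so 1 × 2 = 2 states.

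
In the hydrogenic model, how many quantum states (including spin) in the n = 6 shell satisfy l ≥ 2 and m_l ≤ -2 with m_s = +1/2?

For n = 6, l ranges over 0 … 5.
Orbitals with l ≥ 2 and m_l ≤ -2, by l: l=2 → 1; l=3 → 2; l=4 → 3; l=5 → 4.
Orbitals: 1 + 2 + 3 + 4 = 10. With m_s fixed to a single value there is one state per orbital, giving 10 states.

10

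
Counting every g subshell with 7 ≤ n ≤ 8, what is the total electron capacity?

36

A g subshell (l = 4) exists for every n ≥ 5, so shells n = 7, 8 each contribute one — 2 subshells.
Since each g subshell holds 2(2·4+1) = 18 electrons, the total is 2 × 18 = 36.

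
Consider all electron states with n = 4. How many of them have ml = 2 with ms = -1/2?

For n = 4, l ranges over 0 … 3.
Orbitals with ml = 2, by l: l=2 → 1; l=3 → 1.
Orbitals: 1 + 1 = 2. With ms fixed to a single value there is one state per orbital, giving 2 states.

2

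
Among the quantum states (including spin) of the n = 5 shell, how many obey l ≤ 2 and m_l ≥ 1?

6

For n = 5, l ranges over 0 … 4.
The (l, m_l) pairs meeting l ≤ 2 and m_l ≥ 1 give: l=1 → 1; l=2 → 2.
Orbitals: 1 + 2 = 3. Each orbital carries two spin states, so 3 × 2 = 6 states.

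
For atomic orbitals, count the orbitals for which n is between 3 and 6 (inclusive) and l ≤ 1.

16

Go shell by shell, enumerating (l, ml) with l ≤ 1:
n=3 → 4; n=4 → 4; n=5 → 4; n=6 → 4.
Total orbitals: 4 + 4 + 4 + 4 = 16.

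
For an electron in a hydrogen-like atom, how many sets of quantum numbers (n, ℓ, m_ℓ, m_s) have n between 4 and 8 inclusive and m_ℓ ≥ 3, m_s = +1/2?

Work shell by shell — for each n, count the (ℓ, m_ℓ) pairs that satisfy m_ℓ ≥ 3:
n=4 → 1; n=5 → 3; n=6 → 6; n=7 → 10; n=8 → 15.
Orbitals: 1 + 3 + 6 + 10 + 15 = 35. With m_s fixed to +1/2 there is one state per orbital, so 35 states.

35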